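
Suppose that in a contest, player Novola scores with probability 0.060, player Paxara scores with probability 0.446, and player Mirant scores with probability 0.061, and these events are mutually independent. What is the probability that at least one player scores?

P(none) = (1 − 0.060) × (1 − 0.446) × (1 − 0.061) = 0.940 × 0.554 × 0.939 = 0.48899364
P(at least one) = 1 − 0.48899364 = 0.51100636

0.51100636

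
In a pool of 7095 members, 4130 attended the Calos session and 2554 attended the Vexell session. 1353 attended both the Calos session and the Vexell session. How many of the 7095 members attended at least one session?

5331

By inclusion–exclusion:
|at least one| = 4130 + 2554 − 1353 = 5331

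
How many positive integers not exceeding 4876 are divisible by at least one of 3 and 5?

2275

By inclusion–exclusion:
⌊4876/3⌋ + ⌊4876/5⌋ − ⌊4876/15⌋ = 1625 + 975 − 325 = 2275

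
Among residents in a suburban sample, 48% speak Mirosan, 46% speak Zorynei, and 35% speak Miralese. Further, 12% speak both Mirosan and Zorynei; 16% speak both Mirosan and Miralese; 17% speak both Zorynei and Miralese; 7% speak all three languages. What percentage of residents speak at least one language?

91%

Apply inclusion-exclusion:
P(≥1) = 48 + 46 + 35 − 12 − 16 − 17 + 7 = 91%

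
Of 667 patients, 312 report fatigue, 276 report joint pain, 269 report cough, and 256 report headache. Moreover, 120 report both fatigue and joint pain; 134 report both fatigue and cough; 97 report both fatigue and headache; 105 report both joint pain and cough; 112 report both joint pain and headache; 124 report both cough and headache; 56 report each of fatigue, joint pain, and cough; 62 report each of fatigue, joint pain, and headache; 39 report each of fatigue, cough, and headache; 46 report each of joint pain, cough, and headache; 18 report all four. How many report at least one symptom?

By inclusion-exclusion,
|union| = 312 + 276 + 269 + 256 − 120 − 134 − 97 − 105 − 112 − 124 + 56 + 62 + 39 + 46 − 18 = 606

606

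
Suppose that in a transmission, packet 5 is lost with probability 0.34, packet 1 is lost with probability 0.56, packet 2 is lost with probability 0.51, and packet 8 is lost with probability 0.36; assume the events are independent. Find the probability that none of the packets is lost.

0.09106944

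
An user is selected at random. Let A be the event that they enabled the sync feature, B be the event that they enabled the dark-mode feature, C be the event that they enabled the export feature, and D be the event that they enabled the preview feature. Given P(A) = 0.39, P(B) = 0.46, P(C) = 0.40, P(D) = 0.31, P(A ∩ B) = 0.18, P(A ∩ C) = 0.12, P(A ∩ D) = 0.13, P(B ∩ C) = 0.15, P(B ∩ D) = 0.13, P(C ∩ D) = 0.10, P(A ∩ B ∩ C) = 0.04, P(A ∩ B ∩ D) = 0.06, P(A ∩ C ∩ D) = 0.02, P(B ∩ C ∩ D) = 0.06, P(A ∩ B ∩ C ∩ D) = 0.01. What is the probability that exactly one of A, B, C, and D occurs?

0.44

P(exactly one) = 0.39 + 0.46 + 0.40 + 0.31 − 2·0.18 − 2·0.12 − 2·0.13 − 2·0.15 − 2·0.13 − 2·0.10 + 3·0.04 + 3·0.06 + 3·0.02 + 3·0.06 − 4·0.01 = 0.44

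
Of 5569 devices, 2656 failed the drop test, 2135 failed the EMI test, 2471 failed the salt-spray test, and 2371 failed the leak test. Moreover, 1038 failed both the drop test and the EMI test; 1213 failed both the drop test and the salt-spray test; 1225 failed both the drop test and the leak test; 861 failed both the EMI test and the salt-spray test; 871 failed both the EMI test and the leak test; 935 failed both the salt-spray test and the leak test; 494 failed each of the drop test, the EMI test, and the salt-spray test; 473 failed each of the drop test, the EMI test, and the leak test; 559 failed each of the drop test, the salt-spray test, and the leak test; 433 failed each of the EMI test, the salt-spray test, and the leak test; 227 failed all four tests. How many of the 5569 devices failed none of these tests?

347

Inclusion–exclusion gives
N(≥1) = 2656 + 2135 + 2471 + 2371 − 1038 − 1213 − 1225 − 861 − 871 − 935 + 494 + 473 + 559 + 433 − 227 = 5222
None: 5569 − 5222 = 347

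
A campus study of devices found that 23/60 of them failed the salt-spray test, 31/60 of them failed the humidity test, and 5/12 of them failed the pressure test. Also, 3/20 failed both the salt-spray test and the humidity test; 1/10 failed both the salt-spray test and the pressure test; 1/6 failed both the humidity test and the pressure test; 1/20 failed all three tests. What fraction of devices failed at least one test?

19/20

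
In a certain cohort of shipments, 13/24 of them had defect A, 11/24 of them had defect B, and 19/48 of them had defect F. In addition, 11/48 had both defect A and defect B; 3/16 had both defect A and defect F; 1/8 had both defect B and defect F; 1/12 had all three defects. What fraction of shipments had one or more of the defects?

15/16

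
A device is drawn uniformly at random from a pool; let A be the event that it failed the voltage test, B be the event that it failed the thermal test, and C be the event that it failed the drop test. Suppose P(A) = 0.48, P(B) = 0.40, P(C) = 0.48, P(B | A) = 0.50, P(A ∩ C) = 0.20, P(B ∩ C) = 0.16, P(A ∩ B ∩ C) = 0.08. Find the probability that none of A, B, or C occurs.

0.16

P(A ∩ B) = P(A)·P(B|A) = 0.48 × 0.50 = 0.24
P(A ∪ B ∪ C) = 0.48 + 0.40 + 0.48 − 0.24 − 0.20 − 0.16 + 0.08 = 0.84
P(none) = 1 − 0.84 = 0.16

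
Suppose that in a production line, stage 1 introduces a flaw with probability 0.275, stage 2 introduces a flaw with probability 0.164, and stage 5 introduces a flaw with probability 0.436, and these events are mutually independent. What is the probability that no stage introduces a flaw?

Independence gives P(none) = ∏(1 − pᵢ).
P(none) = (1 − 0.275) × (1 − 0.164) × (1 − 0.436) = 0.725 × 0.836 × 0.564 = 0.3418404

0.3418404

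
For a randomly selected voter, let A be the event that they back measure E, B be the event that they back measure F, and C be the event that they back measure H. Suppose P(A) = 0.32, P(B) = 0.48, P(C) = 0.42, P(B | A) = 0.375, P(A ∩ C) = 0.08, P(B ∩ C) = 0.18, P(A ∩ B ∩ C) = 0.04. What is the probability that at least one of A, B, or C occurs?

P(A ∩ B) = P(A)·P(B|A) = 0.32 × 0.375 = 0.12
Using inclusion–exclusion:
P(A ∪ B ∪ C) = 0.32 + 0.48 + 0.42 − 0.12 − 0.08 − 0.18 + 0.04 = 0.88

0.88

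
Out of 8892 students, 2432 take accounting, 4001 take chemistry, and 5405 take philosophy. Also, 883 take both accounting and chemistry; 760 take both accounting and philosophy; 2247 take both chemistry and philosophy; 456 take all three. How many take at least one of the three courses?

8404

By inclusion–exclusion:
N(≥1) = 2432 + 4001 + 5405 − 883 − 760 − 2247 + 456 = 8404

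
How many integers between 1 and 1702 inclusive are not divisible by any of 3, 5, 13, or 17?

790

By inclusion–exclusion:
floor(1702/3) + floor(1702/5) + floor(1702/13) + floor(1702/17) − floor(1702/15) − floor(1702/39) − floor(1702/51) − floor(1702/65) − floor(1702/85) − floor(1702/221) + floor(1702/195) + floor(1702/255) + floor(1702/663) + floor(1702/1105) − floor(1702/3315) = 567 + 340 + 130 + 100 − 113 − 43 − 33 − 26 − 20 − 7 + 8 + 6 + 2 + 1 − 0 = 912
1702 − 912 = 790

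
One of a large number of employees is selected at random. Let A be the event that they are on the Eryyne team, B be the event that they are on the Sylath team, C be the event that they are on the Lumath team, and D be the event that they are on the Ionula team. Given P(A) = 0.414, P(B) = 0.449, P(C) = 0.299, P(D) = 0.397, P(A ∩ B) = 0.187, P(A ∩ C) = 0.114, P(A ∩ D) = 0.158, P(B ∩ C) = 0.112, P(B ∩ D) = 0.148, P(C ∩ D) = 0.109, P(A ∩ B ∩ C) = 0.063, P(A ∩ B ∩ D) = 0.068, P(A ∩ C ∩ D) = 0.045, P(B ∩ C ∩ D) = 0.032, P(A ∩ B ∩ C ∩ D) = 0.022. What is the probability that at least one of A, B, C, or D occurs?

0.917

By inclusion-exclusion,
P(A ∪ B ∪ C ∪ D) = 0.414 + 0.449 + 0.299 + 0.397 − 0.187 − 0.114 − 0.158 − 0.112 − 0.148 − 0.109 + 0.063 + 0.068 + 0.045 + 0.032 − 0.022 = 0.917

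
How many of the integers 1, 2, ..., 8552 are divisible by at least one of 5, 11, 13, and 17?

3149

1710 + 777 + 657 + 503 − 155 − 131 − 100 − 59 − 45 − 38 + 11 + 9 + 7 + 3 − 0 = 3149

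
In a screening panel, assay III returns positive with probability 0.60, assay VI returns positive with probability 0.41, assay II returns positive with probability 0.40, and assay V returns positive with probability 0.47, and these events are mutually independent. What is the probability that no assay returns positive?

0.075048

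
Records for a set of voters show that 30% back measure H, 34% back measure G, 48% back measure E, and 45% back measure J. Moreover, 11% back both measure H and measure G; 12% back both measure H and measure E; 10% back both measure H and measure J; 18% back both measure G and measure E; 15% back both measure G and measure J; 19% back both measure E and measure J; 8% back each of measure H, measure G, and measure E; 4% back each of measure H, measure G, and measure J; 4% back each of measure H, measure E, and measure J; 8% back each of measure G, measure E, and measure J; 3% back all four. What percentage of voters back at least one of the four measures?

P(at least one) = 30 + 34 + 48 + 45 − 11 − 12 − 10 − 18 − 15 − 19 + 8 + 4 + 4 + 8 − 3 = 93%

93%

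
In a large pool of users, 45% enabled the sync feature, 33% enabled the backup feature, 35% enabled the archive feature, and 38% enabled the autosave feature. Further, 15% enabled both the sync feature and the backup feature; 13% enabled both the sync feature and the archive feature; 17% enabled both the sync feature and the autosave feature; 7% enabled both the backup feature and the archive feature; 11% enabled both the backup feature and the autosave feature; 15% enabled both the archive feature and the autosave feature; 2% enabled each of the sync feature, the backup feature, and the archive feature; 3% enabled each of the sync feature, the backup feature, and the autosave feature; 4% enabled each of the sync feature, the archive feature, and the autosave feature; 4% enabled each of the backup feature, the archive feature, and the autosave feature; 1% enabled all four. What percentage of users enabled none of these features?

Using inclusion–exclusion:
P(union) = 45 + 33 + 35 + 38 − 15 − 13 − 17 − 7 − 11 − 15 + 2 + 3 + 4 + 4 − 1 = 85%
P(none) = 100% − 85% = 15%

15%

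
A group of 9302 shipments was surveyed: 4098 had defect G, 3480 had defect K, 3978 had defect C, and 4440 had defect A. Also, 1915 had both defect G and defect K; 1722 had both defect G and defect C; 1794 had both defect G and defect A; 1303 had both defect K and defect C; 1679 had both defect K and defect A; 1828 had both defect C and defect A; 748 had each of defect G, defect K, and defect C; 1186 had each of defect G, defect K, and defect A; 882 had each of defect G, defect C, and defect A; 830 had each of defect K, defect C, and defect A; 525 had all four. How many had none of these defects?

Using inclusion–exclusion:
|at least one| = 4098 + 3480 + 3978 + 4440 − 1915 − 1722 − 1794 − 1303 − 1679 − 1828 + 748 + 1186 + 882 + 830 − 525 = 8876
None: 9302 − 8876 = 426

426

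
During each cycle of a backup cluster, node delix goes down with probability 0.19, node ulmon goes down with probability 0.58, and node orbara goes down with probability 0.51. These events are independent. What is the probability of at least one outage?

0.833302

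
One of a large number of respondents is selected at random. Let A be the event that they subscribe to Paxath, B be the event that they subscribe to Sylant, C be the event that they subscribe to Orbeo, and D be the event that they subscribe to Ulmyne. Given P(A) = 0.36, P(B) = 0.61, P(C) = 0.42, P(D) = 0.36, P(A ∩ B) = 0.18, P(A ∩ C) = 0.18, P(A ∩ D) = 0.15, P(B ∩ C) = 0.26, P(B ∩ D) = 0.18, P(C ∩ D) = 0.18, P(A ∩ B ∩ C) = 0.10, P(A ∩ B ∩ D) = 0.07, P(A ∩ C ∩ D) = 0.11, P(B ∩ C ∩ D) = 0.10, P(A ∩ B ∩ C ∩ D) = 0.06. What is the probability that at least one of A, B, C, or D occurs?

0.94

P(A ∪ B ∪ C ∪ D) = 0.36 + 0.61 + 0.42 + 0.36 − 0.18 − 0.18 − 0.15 − 0.26 − 0.18 − 0.18 + 0.10 + 0.07 + 0.11 + 0.10 − 0.06 = 0.94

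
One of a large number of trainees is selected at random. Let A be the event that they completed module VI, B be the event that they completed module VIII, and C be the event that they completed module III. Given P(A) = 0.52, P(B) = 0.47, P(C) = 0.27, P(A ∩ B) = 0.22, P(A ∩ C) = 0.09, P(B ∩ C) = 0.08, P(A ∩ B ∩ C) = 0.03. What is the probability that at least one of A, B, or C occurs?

Using inclusion–exclusion:
P(A ∪ B ∪ C) = 0.52 + 0.47 + 0.27 − 0.22 − 0.09 − 0.08 + 0.03 = 0.90

0.90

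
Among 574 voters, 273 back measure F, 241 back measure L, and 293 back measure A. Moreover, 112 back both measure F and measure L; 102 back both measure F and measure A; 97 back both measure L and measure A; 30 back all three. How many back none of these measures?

N(≥1) = 273 + 241 + 293 − 112 − 102 − 97 + 30 = 526
None: 574 − 526 = 48

48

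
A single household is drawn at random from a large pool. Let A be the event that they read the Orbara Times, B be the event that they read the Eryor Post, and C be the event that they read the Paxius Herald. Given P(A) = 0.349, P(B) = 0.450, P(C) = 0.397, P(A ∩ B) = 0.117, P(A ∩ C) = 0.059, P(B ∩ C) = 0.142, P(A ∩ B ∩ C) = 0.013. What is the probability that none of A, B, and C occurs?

0.109

Inclusion–exclusion gives
P(A ∪ B ∪ C) = 0.349 + 0.450 + 0.397 − 0.117 − 0.059 − 0.142 + 0.013 = 0.891
P(none) = 1 − 0.891 = 0.109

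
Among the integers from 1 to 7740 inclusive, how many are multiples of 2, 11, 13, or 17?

4684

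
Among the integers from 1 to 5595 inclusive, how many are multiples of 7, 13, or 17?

1428

By inclusion-exclusion,
⌊5595/7⌋ + ⌊5595/13⌋ + ⌊5595/17⌋ − ⌊5595/91⌋ − ⌊5595/119⌋ − ⌊5595/221⌋ + ⌊5595/1547⌋ = 799 + 430 + 329 − 61 − 47 − 25 + 3 = 1428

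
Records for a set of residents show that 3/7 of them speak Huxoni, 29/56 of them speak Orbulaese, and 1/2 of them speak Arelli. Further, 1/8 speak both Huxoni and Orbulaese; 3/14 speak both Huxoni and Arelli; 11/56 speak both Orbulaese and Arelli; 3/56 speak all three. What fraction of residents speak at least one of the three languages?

Apply inclusion-exclusion:
P(union) = 3/7 + 29/56 + 1/2 − 1/8 − 3/14 − 11/56 + 3/56 = 27/28

27/28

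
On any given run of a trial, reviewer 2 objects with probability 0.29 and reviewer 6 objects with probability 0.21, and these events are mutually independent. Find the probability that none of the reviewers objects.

P(none) = (1 − 0.29) × (1 − 0.21) = 0.71 × 0.79 = 0.5609

0.5609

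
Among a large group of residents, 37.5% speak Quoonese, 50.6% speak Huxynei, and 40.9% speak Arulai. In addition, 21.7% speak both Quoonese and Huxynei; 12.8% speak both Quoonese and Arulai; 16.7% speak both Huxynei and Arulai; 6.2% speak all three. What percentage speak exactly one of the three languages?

45.2%

By inclusion–exclusion (exactly-one form):
P(exactly one) = 37.5 + 50.6 + 40.9 − 2·21.7 − 2·12.8 − 2·16.7 + 3·6.2 = 45.2%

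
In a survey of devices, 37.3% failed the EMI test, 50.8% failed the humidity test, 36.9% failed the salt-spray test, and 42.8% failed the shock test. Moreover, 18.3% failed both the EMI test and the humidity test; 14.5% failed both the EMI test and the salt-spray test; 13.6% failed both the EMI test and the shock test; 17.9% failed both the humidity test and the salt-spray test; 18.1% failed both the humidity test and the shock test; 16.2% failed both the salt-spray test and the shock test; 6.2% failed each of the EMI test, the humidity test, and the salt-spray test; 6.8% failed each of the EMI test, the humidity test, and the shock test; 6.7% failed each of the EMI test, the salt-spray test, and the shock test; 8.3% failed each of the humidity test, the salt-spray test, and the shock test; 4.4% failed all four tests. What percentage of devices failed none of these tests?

P(union) = 37.3 + 50.8 + 36.9 + 42.8 − 18.3 − 14.5 − 13.6 − 17.9 − 18.1 − 16.2 + 6.2 + 6.8 + 6.7 + 8.3 − 4.4 = 92.8%
P(none) = 100% − 92.8% = 7.2%

7.2%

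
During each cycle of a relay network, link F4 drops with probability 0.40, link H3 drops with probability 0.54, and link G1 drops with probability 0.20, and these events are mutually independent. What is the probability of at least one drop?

P(none) = (1 − 0.40) × (1 − 0.54) × (1 − 0.20) = 0.60 × 0.46 × 0.80 = 0.2208
P(at least one) = 1 − 0.2208 = 0.7792

0.7792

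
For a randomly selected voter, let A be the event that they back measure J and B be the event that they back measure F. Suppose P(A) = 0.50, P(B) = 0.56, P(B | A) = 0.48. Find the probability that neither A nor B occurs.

P(A ∩ B) = P(A)·P(B|A) = 0.50 × 0.48 = 0.24
P(A ∪ B) = 0.50 + 0.56 − 0.24 = 0.82
P(none) = 1 − 0.82 = 0.18

0.18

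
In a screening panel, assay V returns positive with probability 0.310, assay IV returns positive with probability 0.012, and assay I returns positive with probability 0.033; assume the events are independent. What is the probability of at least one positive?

0.34077676

Since the events are independent, P(none) is the product of the individual non-occurrence probabilities.
P(none) = (1 − 0.310) × (1 − 0.012) × (1 − 0.033) = 0.690 × 0.988 × 0.967 = 0.65922324
P(at least one) = 1 − 0.65922324 = 0.34077676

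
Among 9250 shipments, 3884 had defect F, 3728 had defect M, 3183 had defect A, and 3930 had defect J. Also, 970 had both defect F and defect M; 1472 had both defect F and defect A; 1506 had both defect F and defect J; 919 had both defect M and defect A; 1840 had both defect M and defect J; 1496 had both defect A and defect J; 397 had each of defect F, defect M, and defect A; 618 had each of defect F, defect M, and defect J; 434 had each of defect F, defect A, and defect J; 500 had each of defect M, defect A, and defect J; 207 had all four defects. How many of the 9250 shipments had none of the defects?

Using inclusion–exclusion:
N(≥1) = 3884 + 3728 + 3183 + 3930 − 970 − 1472 − 1506 − 919 − 1840 − 1496 + 397 + 618 + 434 + 500 − 207 = 8264
None: 9250 − 8264 = 986

986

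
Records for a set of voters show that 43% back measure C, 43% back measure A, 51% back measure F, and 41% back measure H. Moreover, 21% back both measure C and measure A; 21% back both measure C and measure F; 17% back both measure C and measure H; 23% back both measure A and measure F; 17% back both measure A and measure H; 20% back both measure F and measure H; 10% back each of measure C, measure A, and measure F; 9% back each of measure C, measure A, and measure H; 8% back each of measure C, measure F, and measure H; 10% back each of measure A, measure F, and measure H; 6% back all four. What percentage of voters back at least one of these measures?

By inclusion-exclusion,
P(at least one) = 43 + 43 + 51 + 41 − 21 − 21 − 17 − 23 − 17 − 20 + 10 + 9 + 8 + 10 − 6 = 90%

90%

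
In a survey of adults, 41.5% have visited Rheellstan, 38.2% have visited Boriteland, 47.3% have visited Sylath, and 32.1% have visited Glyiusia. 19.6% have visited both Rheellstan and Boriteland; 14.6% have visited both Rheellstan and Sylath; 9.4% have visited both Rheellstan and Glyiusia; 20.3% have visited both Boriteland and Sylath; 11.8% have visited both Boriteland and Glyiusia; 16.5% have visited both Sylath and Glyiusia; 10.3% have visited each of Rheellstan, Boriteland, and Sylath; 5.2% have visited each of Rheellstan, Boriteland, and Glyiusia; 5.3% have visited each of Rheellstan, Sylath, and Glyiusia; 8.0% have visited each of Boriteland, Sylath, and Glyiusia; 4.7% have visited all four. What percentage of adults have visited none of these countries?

9.0%

By inclusion–exclusion:
P(union) = 41.5 + 38.2 + 47.3 + 32.1 − 19.6 − 14.6 − 9.4 − 20.3 − 11.8 − 16.5 + 10.3 + 5.2 + 5.3 + 8.0 − 4.7 = 91.0%
P(none) = 100% − 91.0% = 9.0%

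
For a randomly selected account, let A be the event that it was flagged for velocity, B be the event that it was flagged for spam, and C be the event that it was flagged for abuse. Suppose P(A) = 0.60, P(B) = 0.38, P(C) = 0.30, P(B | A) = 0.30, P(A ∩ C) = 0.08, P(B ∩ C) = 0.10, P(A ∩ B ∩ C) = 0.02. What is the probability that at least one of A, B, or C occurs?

0.94

P(A ∩ B) = P(A)·P(B|A) = 0.60 × 0.30 = 0.18
P(A ∪ B ∪ C) = 0.60 + 0.38 + 0.30 − 0.18 − 0.08 − 0.10 + 0.02 = 0.94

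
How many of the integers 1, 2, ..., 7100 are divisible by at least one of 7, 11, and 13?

1993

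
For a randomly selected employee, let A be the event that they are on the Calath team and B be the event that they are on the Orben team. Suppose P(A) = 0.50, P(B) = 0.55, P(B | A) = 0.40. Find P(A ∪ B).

0.85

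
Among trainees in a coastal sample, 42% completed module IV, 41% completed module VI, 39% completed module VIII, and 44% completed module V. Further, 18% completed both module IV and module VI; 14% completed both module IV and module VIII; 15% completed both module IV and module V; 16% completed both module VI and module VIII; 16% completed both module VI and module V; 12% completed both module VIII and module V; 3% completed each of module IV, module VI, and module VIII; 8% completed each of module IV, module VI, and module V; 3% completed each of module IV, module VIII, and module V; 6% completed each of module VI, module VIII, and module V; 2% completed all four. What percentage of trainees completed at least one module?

Apply inclusion-exclusion:
P(at least one) = 42 + 41 + 39 + 44 − 18 − 14 − 15 − 16 − 16 − 12 + 3 + 8 + 3 + 6 − 2 = 93%

93%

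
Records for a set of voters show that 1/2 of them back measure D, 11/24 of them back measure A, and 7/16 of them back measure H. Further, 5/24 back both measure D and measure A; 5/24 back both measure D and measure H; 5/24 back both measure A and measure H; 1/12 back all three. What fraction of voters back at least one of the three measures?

P(≥1) = 1/2 + 11/24 + 7/16 − 5/24 − 5/24 − 5/24 + 1/12 = 41/48

41/48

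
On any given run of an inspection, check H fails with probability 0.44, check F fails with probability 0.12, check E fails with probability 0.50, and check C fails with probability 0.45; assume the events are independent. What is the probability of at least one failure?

0.86448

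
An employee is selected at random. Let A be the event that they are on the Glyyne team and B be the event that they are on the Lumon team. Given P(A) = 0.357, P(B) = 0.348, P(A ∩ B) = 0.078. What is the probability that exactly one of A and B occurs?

0.549

By inclusion–exclusion (exactly-one form):
P(exactly one) = 0.357 + 0.348 − 2·0.078 = 0.549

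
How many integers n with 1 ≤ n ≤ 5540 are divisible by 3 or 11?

1846 + 503 − 167 = 2182

2182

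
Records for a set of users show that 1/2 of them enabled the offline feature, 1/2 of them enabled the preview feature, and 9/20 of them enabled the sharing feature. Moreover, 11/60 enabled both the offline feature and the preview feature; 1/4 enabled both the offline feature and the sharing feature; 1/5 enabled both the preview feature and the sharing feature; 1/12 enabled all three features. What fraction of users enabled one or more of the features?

9/10

Apply inclusion-exclusion:
P(at least one) = 1/2 + 1/2 + 9/20 − 11/60 − 1/4 − 1/5 + 1/12 = 9/10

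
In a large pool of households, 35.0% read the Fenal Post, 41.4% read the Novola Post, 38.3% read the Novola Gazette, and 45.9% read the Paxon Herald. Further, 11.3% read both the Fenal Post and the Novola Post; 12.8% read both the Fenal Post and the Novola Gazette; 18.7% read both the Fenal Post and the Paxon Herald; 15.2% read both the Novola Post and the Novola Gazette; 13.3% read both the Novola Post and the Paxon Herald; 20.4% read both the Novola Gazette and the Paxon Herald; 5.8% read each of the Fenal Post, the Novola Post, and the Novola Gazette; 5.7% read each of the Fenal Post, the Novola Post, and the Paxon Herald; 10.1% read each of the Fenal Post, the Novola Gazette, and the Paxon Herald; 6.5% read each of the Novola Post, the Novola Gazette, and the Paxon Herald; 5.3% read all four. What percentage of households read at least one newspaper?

By inclusion–exclusion:
P(union) = 35.0 + 41.4 + 38.3 + 45.9 − 11.3 − 12.8 − 18.7 − 15.2 − 13.3 − 20.4 + 5.8 + 5.7 + 10.1 + 6.5 − 5.3 = 91.7%

91.7%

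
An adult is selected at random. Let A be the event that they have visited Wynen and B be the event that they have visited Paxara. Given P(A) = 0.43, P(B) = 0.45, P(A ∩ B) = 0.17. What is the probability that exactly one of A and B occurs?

Using the inclusion–exclusion count for exactly one event:
P(exactly one) = 0.43 + 0.45 − 2·0.17 = 0.54

0.54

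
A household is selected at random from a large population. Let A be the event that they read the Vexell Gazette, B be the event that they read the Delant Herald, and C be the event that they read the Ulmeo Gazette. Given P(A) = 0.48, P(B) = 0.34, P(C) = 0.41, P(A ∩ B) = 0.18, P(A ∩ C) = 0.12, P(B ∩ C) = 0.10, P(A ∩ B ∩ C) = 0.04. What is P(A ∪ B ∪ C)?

0.87

By inclusion–exclusion:
P(A ∪ B ∪ C) = 0.48 + 0.34 + 0.41 − 0.18 − 0.12 − 0.10 + 0.04 = 0.87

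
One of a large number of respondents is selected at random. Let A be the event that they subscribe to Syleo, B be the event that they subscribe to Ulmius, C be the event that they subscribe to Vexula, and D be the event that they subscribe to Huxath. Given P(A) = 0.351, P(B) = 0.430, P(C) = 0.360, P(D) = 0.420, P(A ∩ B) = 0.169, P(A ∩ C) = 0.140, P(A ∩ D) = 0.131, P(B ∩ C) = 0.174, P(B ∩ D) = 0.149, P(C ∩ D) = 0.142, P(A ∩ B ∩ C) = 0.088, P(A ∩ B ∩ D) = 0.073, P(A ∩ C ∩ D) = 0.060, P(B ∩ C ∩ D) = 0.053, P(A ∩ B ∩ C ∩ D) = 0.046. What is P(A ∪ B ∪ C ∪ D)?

Using inclusion–exclusion:
P(A ∪ B ∪ C ∪ D) = 0.351 + 0.430 + 0.360 + 0.420 − 0.169 − 0.140 − 0.131 − 0.174 − 0.149 − 0.142 + 0.088 + 0.073 + 0.060 + 0.053 − 0.046 = 0.884

0.884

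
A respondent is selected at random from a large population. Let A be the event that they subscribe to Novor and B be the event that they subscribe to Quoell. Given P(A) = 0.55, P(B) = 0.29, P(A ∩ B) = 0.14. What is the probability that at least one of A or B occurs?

Inclusion–exclusion gives
P(A ∪ B) = 0.55 + 0.29 − 0.14 = 0.70

0.70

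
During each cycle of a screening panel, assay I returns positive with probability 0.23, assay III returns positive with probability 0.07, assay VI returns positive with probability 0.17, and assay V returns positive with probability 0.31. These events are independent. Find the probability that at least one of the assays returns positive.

0.58988953

Since the events are independent, P(none) is the product of the individual non-occurrence probabilities.
P(none) = (1 − 0.23) × (1 − 0.07) × (1 − 0.17) × (1 − 0.31) = 0.77 × 0.93 × 0.83 × 0.69 = 0.41011047
P(at least one) = 1 − 0.41011047 = 0.58988953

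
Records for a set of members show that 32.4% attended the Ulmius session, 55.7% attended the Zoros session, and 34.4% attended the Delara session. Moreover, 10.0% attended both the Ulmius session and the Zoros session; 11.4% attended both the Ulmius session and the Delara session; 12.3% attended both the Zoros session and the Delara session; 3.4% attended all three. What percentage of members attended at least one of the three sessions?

92.2%

P(≥1) = 32.4 + 55.7 + 34.4 − 10.0 − 11.4 − 12.3 + 3.4 = 92.2%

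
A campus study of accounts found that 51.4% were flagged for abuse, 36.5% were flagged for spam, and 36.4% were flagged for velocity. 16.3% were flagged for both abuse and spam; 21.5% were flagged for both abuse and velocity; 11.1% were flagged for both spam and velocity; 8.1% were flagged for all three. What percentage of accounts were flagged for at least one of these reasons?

83.5%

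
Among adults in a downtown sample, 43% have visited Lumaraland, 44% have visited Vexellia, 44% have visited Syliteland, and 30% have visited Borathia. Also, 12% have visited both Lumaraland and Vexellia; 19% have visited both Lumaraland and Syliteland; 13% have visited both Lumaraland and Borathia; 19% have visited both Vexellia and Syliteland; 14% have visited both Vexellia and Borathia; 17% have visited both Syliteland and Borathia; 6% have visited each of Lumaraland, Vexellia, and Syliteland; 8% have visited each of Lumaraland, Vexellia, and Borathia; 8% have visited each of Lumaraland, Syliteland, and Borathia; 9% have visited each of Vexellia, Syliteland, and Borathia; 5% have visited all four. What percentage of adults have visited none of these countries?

7%

Inclusion–exclusion gives
P(union) = 43 + 44 + 44 + 30 − 12 − 19 − 13 − 19 − 14 − 17 + 6 + 8 + 8 + 9 − 5 = 93%
P(none) = 100% − 93% = 7%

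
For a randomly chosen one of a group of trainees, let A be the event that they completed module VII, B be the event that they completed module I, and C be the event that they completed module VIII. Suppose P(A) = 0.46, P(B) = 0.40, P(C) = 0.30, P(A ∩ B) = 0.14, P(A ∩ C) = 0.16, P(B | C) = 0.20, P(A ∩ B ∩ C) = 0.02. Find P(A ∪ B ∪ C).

0.82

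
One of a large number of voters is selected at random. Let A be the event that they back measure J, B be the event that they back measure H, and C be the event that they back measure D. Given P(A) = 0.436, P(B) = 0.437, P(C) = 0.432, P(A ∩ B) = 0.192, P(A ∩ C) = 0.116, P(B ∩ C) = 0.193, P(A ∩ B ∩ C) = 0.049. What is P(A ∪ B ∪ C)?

P(A ∪ B ∪ C) = 0.436 + 0.437 + 0.432 − 0.192 − 0.116 − 0.193 + 0.049 = 0.853

0.853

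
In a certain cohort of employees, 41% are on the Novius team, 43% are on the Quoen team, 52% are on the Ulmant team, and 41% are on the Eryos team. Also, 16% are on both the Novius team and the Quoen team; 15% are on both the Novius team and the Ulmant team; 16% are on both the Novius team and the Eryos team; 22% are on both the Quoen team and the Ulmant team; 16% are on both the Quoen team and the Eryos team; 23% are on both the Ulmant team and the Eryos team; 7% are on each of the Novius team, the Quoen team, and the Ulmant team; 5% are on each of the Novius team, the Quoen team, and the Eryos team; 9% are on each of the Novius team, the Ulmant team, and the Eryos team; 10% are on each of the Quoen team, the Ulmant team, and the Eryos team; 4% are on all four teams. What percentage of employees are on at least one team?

96%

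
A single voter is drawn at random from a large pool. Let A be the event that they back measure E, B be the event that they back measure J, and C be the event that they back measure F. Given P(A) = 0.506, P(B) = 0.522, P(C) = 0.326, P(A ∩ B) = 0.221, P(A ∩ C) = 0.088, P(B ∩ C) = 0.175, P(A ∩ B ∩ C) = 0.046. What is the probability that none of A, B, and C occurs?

Apply inclusion-exclusion:
P(A ∪ B ∪ C) = 0.506 + 0.522 + 0.326 − 0.221 − 0.088 − 0.175 + 0.046 = 0.916
P(none) = 1 − 0.916 = 0.084

0.084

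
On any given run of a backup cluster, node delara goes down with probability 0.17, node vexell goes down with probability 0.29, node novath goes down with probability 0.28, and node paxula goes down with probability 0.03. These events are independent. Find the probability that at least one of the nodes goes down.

0.58843288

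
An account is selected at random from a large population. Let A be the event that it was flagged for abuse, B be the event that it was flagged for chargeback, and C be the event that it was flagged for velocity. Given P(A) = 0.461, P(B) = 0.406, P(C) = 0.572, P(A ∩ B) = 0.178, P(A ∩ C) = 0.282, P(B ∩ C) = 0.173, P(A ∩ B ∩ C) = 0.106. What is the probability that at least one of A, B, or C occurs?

Inclusion–exclusion gives
P(A ∪ B ∪ C) = 0.461 + 0.406 + 0.572 − 0.178 − 0.282 − 0.173 + 0.106 = 0.912

0.912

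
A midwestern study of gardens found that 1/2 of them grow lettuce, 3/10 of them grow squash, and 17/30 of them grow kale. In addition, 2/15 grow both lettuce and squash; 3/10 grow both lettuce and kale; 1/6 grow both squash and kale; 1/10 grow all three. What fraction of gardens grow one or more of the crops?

P(at least one) = 1/2 + 3/10 + 17/30 − 2/15 − 3/10 − 1/6 + 1/10 = 13/15

13/15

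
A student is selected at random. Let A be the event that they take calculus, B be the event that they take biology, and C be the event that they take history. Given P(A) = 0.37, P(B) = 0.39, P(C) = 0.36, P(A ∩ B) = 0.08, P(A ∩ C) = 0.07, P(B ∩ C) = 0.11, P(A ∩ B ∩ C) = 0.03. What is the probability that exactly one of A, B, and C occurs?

0.69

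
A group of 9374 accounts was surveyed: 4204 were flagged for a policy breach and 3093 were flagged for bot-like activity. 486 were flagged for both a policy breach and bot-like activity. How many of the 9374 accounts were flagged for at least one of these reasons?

6811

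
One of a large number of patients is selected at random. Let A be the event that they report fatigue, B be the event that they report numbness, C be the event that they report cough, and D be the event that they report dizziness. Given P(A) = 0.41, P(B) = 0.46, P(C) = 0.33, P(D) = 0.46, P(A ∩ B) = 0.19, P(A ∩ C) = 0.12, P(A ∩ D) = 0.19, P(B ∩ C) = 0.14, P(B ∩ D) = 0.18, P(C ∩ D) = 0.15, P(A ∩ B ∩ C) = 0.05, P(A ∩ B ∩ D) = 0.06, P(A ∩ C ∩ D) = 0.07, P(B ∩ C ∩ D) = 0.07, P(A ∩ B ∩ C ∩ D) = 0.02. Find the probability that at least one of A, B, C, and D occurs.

0.92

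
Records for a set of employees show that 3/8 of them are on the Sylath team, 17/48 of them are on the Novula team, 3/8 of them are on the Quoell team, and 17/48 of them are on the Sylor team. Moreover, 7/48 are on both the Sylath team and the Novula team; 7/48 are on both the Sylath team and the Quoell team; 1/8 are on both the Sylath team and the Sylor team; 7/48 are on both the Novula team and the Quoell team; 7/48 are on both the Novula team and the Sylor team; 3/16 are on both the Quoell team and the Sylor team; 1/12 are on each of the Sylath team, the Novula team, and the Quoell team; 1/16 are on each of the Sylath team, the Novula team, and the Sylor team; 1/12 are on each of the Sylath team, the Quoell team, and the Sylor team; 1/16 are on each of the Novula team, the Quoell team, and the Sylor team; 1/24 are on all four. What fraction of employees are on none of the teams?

P(≥1) = 3/8 + 17/48 + 3/8 + 17/48 − 7/48 − 7/48 − 1/8 − 7/48 − 7/48 − 3/16 + 1/12 + 1/16 + 1/12 + 1/16 − 1/24 = 13/16
P(none) = 1 − 13/16 = 3/16

3/16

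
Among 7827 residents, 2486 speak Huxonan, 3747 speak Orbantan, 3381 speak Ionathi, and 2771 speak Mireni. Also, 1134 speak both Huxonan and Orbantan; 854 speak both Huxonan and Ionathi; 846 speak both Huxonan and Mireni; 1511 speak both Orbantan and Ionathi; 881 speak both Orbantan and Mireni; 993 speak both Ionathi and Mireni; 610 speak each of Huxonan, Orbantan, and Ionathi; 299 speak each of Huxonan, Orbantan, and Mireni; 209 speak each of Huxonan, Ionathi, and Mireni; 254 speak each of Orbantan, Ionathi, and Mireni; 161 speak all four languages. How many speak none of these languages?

450

By inclusion–exclusion:
N(≥1) = 2486 + 3747 + 3381 + 2771 − 1134 − 854 − 846 − 1511 − 881 − 993 + 610 + 299 + 209 + 254 − 161 = 7377
None: 7827 − 7377 = 450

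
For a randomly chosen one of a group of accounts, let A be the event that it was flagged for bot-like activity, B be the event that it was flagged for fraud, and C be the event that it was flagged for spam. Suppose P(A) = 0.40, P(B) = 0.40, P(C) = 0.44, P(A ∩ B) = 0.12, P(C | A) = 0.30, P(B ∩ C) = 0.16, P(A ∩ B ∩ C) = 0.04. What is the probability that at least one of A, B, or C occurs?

P(A ∩ C) = P(A)·P(C|A) = 0.40 × 0.30 = 0.12
P(A ∪ B ∪ C) = 0.40 + 0.40 + 0.44 − 0.12 − 0.12 − 0.16 + 0.04 = 0.88

0.88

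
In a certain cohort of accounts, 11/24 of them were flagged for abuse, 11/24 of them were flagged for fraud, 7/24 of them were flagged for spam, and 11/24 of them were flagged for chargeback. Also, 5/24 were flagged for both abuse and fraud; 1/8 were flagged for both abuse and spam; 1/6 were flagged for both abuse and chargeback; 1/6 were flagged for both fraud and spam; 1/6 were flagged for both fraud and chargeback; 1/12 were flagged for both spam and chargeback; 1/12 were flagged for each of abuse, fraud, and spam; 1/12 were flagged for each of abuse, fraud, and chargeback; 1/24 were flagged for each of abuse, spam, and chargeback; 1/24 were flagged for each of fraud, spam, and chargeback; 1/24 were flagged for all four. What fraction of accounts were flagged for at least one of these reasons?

23/24

By inclusion–exclusion:
P(union) = 11/24 + 11/24 + 7/24 + 11/24 − 5/24 − 1/8 − 1/6 − 1/6 − 1/6 − 1/12 + 1/12 + 1/12 + 1/24 + 1/24 − 1/24 = 23/24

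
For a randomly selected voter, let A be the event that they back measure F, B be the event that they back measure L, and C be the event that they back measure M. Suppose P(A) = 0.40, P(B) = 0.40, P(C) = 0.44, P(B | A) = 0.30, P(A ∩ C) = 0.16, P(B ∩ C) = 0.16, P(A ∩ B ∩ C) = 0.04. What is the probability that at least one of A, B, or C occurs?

P(A ∩ B) = P(A)·P(B|A) = 0.40 × 0.30 = 0.12
P(A ∪ B ∪ C) = 0.40 + 0.40 + 0.44 − 0.12 − 0.16 − 0.16 + 0.04 = 0.84

0.84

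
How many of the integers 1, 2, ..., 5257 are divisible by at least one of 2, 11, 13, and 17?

3181

Apply inclusion-exclusion:
⌊5257/2⌋ + ⌊5257/11⌋ + ⌊5257/13⌋ + ⌊5257/17⌋ − ⌊5257/22⌋ − ⌊5257/26⌋ − ⌊5257/34⌋ − ⌊5257/143⌋ − ⌊5257/187⌋ − ⌊5257/221⌋ + ⌊5257/286⌋ + ⌊5257/374⌋ + ⌊5257/442⌋ + ⌊5257/2431⌋ − ⌊5257/4862⌋ = 2628 + 477 + 404 + 309 − 238 − 202 − 154 − 36 − 28 − 23 + 18 + 14 + 11 + 2 − 1 = 3181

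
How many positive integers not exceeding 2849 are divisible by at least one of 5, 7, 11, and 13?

1210

569 + 407 + 259 + 219 − 81 − 51 − 43 − 37 − 31 − 19 + 7 + 6 + 3 + 2 − 0 = 1210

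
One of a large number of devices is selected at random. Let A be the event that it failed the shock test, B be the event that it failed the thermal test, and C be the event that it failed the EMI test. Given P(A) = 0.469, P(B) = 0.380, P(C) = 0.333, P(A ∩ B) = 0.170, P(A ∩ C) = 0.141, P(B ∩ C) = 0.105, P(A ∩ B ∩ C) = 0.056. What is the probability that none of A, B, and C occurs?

Inclusion–exclusion gives
P(A ∪ B ∪ C) = 0.469 + 0.380 + 0.333 − 0.170 − 0.141 − 0.105 + 0.056 = 0.822
P(none) = 1 − 0.822 = 0.178

0.178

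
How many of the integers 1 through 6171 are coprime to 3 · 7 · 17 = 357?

By inclusion–exclusion:
2057 + 881 + 363 − 293 − 121 − 51 + 17 = 2853
6171 − 2853 = 3318

3318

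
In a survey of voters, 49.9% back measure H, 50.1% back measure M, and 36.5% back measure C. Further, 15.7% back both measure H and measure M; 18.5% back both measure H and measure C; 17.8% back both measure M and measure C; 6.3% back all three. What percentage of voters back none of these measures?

Using inclusion–exclusion:
P(union) = 49.9 + 50.1 + 36.5 − 15.7 − 18.5 − 17.8 + 6.3 = 90.8%
P(none) = 100% − 90.8% = 9.2%

9.2%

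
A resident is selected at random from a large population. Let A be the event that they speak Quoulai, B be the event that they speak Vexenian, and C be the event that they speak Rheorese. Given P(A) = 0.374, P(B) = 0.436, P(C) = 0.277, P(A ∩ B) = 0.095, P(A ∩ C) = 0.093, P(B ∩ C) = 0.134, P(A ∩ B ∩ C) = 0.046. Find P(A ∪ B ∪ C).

0.811

Apply inclusion-exclusion:
P(A ∪ B ∪ C) = 0.374 + 0.436 + 0.277 − 0.095 − 0.093 − 0.134 + 0.046 = 0.811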